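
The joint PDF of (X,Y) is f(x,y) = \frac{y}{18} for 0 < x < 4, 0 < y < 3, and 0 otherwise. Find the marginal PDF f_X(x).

f_X(x) = ∫_0^3 f(x,y) dy
= ∫_0^3 \frac{y}{18} dy
= \frac{1}{4} for 0 < x < 4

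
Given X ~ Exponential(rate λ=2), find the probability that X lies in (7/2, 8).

P(7/2 < X < 8) = ∫_{7/2}^{8} f(x) dx
where f(x) = 2 e^{- 2 x}
= - \frac{1 - e^{9}}{e^{16}}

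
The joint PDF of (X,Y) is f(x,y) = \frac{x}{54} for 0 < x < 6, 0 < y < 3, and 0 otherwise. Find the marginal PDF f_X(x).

f_X(x) = ∫_0^3 f(x,y) dy
= ∫_0^3 \frac{x}{54} dy
= \frac{x}{18} for 0 < x < 6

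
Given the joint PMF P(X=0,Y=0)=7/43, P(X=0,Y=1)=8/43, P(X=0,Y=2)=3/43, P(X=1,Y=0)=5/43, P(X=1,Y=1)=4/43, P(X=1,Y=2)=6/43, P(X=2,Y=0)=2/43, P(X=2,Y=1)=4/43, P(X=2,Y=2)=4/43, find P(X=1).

P(X=1) = P(X=1,Y=0) + P(X=1,Y=1) + P(X=1,Y=2)
= 5/43 + 4/43 + 6/43
= 15/43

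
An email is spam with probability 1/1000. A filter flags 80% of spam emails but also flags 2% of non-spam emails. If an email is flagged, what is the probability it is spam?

Let D = the rare event, + = positive/flagged.
P(D) = 1/1000
P(+|D) = 80/100 = 4/5
P(+|D') = 2/100 = 1/50
P(+) = P(+|D)P(D) + P(+|D')P(D')
     = \frac{4}{5} × \frac{1}{1000} + \frac{1}{50} × \frac{999}{1000}
     = \frac{1039}{50000}
P(D|+) = P(+|D)P(D)/P(+) = \frac{40}{1039}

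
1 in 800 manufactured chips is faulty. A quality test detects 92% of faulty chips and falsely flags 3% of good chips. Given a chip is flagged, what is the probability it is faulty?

Let D = the rare event, + = positive/flagged.
P(D) = 1/800
P(+|D) = 92/100 = 23/25
P(+|D') = 3/100
P(+) = P(+|D)P(D) + P(+|D')P(D')
     = \frac{23}{25} × \frac{1}{800} + \frac{3}{100} × \frac{799}{800}
     = \frac{2489}{80000}
P(D|+) = P(+|D)P(D)/P(+) = \frac{92}{2489}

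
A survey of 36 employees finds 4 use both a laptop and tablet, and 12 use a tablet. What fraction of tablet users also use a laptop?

P(A ∩ B) = 4/36 = 1/9
P(B) = 12/36 = 1/3
P(A|B) = P(A ∩ B) / P(B) = (1/9) / (1/3) = 1/3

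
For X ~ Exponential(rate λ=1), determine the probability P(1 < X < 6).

P(1 < X < 6) = ∫_{1}^{6} f(x) dx
where f(x) = e^{- x}
= - \frac{1 - e^{5}}{e^{6}}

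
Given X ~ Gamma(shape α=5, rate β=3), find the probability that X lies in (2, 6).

P(2 < X < 6) = ∫_{2}^{6} f(x) dx
where f(x) = \frac{81 x^{4} e^{- 3 x}}{8}
= \frac{-5527 + 115 e^{12}}{e^{18}}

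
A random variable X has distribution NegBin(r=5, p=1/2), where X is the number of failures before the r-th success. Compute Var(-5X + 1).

For X ~ NegBin(r=5, p=1/2), where X is the number of failures before the r-th success:
Var(X) = 10
Var(-5X + 1) = (-5)² × Var(X) = 25 × 10 = 250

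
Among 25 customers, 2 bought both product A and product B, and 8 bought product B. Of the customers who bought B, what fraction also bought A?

P(A ∩ B) = 2/25
P(B) = 8/25
P(A|B) = P(A ∩ B) / P(B) = (2/25) / (8/25) = 1/4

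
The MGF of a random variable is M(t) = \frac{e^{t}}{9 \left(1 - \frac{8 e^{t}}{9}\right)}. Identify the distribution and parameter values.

The MGF M(t) = \frac{e^{t}}{9 \left(1 - \frac{8 e^{t}}{9}\right)} is the standard form for the Geometric distribution.
Comparing with the known MGF formula identifies: Geometric(p=1/9), X = trial number of first success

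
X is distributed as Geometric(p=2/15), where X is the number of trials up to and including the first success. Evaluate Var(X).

For X ~ Geometric(p=2/15), where X is the number of trials up to and including the first success:
Var(X) = \frac{195}{4}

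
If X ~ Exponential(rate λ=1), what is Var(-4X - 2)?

For X ~ Exponential(rate λ=1):
Var(X) = 1
Var(-4X - 2) = (-4)² × Var(X) = 16 × 1 = 16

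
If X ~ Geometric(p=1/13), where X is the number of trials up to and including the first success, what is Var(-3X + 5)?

For X ~ Geometric(p=1/13), where X is the number of trials up to and including the first success:
Var(X) = 156
Var(-3X + 5) = (-3)² × Var(X) = 9 × 156 = 1404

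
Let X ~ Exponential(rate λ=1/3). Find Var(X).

For X ~ Exponential(rate λ=1/3):
Var(X) = 9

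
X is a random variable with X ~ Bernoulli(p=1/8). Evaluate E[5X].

For X ~ Bernoulli(p=1/8):
E[X] = \frac{1}{8}
E[5X] = 5 × E[X] + 0 = \frac{5}{8}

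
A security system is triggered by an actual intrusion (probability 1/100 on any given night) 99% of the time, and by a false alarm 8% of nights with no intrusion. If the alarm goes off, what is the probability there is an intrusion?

Let D = the rare event, + = positive/flagged.
P(D) = 1/100
P(+|D) = 99/100
P(+|D') = 8/100 = 2/25
P(+) = P(+|D)P(D) + P(+|D')P(D')
     = \frac{99}{100} × \frac{1}{100} + \frac{2}{25} × \frac{99}{100}
     = \frac{891}{10000}
P(D|+) = P(+|D)P(D)/P(+) = \frac{1}{9}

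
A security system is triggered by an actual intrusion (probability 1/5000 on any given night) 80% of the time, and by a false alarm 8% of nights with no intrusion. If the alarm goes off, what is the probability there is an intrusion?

Let D = the rare event, + = positive/flagged.
P(D) = 1/5000
P(+|D) = 80/100 = 4/5
P(+|D') = 8/100 = 2/25
P(+) = P(+|D)P(D) + P(+|D')P(D')
     = \frac{4}{5} × \frac{1}{5000} + \frac{2}{25} × \frac{4999}{5000}
     = \frac{5009}{62500}
P(D|+) = P(+|D)P(D)/P(+) = \frac{10}{5009}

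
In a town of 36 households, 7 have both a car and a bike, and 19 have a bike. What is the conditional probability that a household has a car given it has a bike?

P(A ∩ B) = 7/36
P(B) = 19/36
P(A|B) = P(A ∩ B) / P(B) = (7/36) / (19/36) = 7/19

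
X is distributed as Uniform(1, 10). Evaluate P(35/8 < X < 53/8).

P(35/8 < X < 53/8) = ∫_{35/8}^{53/8} f(x) dx
where f(x) = \frac{1}{9}
= \frac{1}{4}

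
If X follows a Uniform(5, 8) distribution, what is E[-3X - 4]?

For X ~ Uniform(5, 8):
E[X] = \frac{13}{2}
E[-3X - 4] = -3 × E[X] - 4 = - \frac{47}{2}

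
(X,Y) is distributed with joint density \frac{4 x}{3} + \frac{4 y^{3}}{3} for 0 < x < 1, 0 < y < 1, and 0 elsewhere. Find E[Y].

E[Y] = ∫_0^1 ∫_0^1 y × f(x,y) dx dy
= \frac{3}{5}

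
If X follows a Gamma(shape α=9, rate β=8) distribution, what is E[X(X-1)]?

E[X(X-1)] = E[X² - X] = E[X²] - E[X]
E[X] = \frac{9}{8}
E[X²] = Var(X) + (E[X])² = \frac{9}{64} + (\frac{9}{8})² = \frac{45}{32}
E[X(X-1)] = \frac{45}{32} - \frac{9}{8} = \frac{9}{32}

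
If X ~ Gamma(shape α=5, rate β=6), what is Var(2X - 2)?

For X ~ Gamma(shape α=5, rate β=6):
Var(X) = \frac{5}{36}
Var(2X - 2) = (2)² × Var(X) = 4 × \frac{5}{36} = \frac{5}{9}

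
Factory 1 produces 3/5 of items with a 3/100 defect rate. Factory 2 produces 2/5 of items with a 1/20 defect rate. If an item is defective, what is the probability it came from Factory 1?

Using Bayes' theorem:
P(F1) = 3/5, P(D|F1) = 3/100
P(F2) = 2/5, P(D|F2) = 1/20
P(D) = P(D|F1)P(F1) + P(D|F2)P(F2)
     = \frac{19}{500}
P(F1|D) = P(D|F1)P(F1) / P(D)
= \frac{9}{19}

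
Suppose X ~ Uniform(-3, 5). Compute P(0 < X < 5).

P(0 < X < 5) = ∫_{0}^{5} f(x) dx
where f(x) = \frac{1}{8}
= \frac{5}{8}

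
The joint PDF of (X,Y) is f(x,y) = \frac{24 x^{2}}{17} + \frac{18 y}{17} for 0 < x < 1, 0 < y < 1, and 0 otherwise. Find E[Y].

E[Y] = ∫_0^1 ∫_0^1 y × f(x,y) dx dy
= \frac{10}{17}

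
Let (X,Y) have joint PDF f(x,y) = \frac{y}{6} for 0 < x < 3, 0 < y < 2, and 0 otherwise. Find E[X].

f_X(x) = ∫_0^2 \frac{y}{6} dy = \frac{1}{3}
E[X] = ∫_0^3 x × (\frac{1}{3}) dx = \frac{3}{2}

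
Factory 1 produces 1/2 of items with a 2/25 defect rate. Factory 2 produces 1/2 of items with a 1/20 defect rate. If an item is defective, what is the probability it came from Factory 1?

Using Bayes' theorem:
P(F1) = 1/2, P(D|F1) = 2/25
P(F2) = 1/2, P(D|F2) = 1/20
P(D) = P(D|F1)P(F1) + P(D|F2)P(F2)
     = \frac{13}{200}
P(F1|D) = P(D|F1)P(F1) / P(D)
= \frac{8}{13}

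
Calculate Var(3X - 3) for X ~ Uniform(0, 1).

For X ~ Uniform(0, 1):
Var(X) = \frac{1}{12}
Var(3X - 3) = (3)² × Var(X) = 9 × \frac{1}{12} = \frac{3}{4}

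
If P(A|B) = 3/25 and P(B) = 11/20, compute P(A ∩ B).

By definition, P(A|B) = P(A ∩ B) / P(B)
So P(A ∩ B) = P(A|B) × P(B)
= 3/25 × 11/20
= 33/500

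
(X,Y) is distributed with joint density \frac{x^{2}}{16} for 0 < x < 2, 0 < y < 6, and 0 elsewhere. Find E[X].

f_X(x) = ∫_0^6 \frac{x^{2}}{16} dy = \frac{3 x^{2}}{8}
E[X] = ∫_0^2 x × (\frac{3 x^{2}}{8}) dx = \frac{3}{2}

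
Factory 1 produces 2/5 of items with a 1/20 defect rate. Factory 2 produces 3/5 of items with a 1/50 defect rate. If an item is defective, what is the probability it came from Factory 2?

Using Bayes' theorem:
P(F1) = 2/5, P(D|F1) = 1/20
P(F2) = 3/5, P(D|F2) = 1/50
P(D) = P(D|F1)P(F1) + P(D|F2)P(F2)
     = \frac{4}{125}
P(F2|D) = P(D|F2)P(F2) / P(D)
= \frac{3}{8}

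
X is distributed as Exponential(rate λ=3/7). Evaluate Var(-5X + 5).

For X ~ Exponential(rate λ=3/7):
Var(X) = \frac{49}{9}
Var(-5X + 5) = (-5)² × Var(X) = 25 × \frac{49}{9} = \frac{1225}{9}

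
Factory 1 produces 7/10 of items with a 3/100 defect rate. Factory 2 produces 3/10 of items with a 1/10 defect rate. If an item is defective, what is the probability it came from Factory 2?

Using Bayes' theorem:
P(F1) = 7/10, P(D|F1) = 3/100
P(F2) = 3/10, P(D|F2) = 1/10
P(D) = P(D|F1)P(F1) + P(D|F2)P(F2)
     = \frac{51}{1000}
P(F2|D) = P(D|F2)P(F2) / P(D)
= \frac{10}{17}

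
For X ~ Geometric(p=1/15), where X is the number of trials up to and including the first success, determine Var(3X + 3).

For X ~ Geometric(p=1/15), where X is the number of trials up to and including the first success:
Var(X) = 210
Var(3X + 3) = (3)² × Var(X) = 9 × 210 = 1890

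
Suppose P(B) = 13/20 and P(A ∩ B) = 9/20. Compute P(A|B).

P(A|B) = P(A ∩ B) / P(B)
= (9/20) / (13/20)
= 9/13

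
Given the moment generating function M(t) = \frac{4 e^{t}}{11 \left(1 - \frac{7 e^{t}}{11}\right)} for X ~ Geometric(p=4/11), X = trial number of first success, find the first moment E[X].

To find E[X], compute M^(1)(0):
M^(1)(t) = \frac{4 e^{t}}{11 \left(1 - \frac{7 e^{t}}{11}\right)} + \frac{28 e^{2 t}}{121 \left(1 - \frac{7 e^{t}}{11}\right)^{2}}
M^(1)(0) = \frac{11}{4}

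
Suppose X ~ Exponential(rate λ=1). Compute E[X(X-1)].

E[X(X-1)] = E[X² - X] = E[X²] - E[X]
E[X] = 1
E[X²] = Var(X) + (E[X])² = 1 + (1)² = 2
E[X(X-1)] = 2 - 1 = 1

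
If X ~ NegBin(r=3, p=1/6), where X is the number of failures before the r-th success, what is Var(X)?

For X ~ NegBin(r=3, p=1/6), where X is the number of failures before the r-th success:
Var(X) = 90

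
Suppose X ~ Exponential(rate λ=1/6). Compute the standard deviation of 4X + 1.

For X ~ Exponential(rate λ=1/6):
Var(X) = 36
SD(X) = √(Var(X)) = √(36) = 6
SD(4X + 1) = |4| × SD(X) = 4 × 6 = 24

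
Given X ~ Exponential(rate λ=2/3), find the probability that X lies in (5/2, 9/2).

P(5/2 < X < 9/2) = ∫_{5/2}^{9/2} f(x) dx
where f(x) = \frac{2 e^{- \frac{2 x}{3}}}{3}
= - \frac{1}{e^{3}} + e^{- \frac{5}{3}}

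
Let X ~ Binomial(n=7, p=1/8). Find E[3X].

For X ~ Binomial(n=7, p=1/8):
E[X] = \frac{7}{8}
E[3X] = 3 × E[X] + 0 = \frac{21}{8}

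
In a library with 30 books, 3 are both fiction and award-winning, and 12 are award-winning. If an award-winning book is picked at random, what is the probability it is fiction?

P(A ∩ B) = 3/30 = 1/10
P(B) = 12/30 = 2/5
P(A|B) = P(A ∩ B) / P(B) = (1/10) / (2/5) = 1/4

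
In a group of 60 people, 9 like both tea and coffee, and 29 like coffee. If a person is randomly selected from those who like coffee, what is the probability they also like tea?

P(A ∩ B) = 9/60 = 3/20
P(B) = 29/60
P(A|B) = P(A ∩ B) / P(B) = (3/20) / (29/60) = 9/29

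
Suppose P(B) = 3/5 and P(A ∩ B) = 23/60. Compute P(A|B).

P(A|B) = P(A ∩ B) / P(B)
= (23/60) / (3/5)
= 23/36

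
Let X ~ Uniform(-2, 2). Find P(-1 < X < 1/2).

P(-1 < X < 1/2) = ∫_{-1}^{1/2} f(x) dx
where f(x) = \frac{1}{4}
= \frac{3}{8}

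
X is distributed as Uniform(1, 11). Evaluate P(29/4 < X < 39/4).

P(29/4 < X < 39/4) = ∫_{29/4}^{39/4} f(x) dx
where f(x) = \frac{1}{10}
= \frac{1}{4}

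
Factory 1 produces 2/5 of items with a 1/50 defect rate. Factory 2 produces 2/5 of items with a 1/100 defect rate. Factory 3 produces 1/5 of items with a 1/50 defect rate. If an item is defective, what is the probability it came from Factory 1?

Using Bayes' theorem:
P(F1) = 2/5, P(D|F1) = 1/50
P(F2) = 2/5, P(D|F2) = 1/100
P(F3) = 1/5, P(D|F3) = 1/50
P(D) = P(D|F1)P(F1) + P(D|F2)P(F2) + P(D|F3)P(F3)
     = \frac{2}{125}
P(F1|D) = P(D|F1)P(F1) / P(D)
= \frac{1}{2}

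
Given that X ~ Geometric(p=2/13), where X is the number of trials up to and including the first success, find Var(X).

For X ~ Geometric(p=2/13), where X is the number of trials up to and including the first success:
Var(X) = \frac{143}{4}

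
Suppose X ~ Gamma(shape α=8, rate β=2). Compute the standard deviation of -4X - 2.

For X ~ Gamma(shape α=8, rate β=2):
Var(X) = 2
SD(X) = √(Var(X)) = √(2) = \sqrt{2}
SD(-4X - 2) = |-4| × SD(X) = 4 × \sqrt{2} = 4 \sqrt{2}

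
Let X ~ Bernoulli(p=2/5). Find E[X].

For X ~ Bernoulli(p=2/5), the expected value is:
E[X] = \frac{2}{5}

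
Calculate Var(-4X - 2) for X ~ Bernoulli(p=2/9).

For X ~ Bernoulli(p=2/9):
Var(X) = \frac{14}{81}
Var(-4X - 2) = (-4)² × Var(X) = 16 × \frac{14}{81} = \frac{224}{81}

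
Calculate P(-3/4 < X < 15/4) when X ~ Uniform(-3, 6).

P(-3/4 < X < 15/4) = ∫_{-3/4}^{15/4} f(x) dx
where f(x) = \frac{1}{9}
= \frac{1}{2}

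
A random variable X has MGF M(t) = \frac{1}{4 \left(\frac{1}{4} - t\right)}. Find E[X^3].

To find E[X^3], compute M^(3)(0):
M^(1)(t) = \frac{1}{4 \left(\frac{1}{4} - t\right)^{2}}
M^(2)(t) = \frac{1}{2 \left(\frac{1}{4} - t\right)^{3}}
M^(3)(t) = \frac{3}{2 \left(\frac{1}{4} - t\right)^{4}}
M^(3)(0) = 384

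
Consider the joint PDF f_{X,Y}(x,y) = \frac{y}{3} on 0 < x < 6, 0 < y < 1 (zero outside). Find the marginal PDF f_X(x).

f_X(x) = ∫_0^1 f(x,y) dy
= ∫_0^1 \frac{y}{3} dy
= \frac{1}{6} for 0 < x < 6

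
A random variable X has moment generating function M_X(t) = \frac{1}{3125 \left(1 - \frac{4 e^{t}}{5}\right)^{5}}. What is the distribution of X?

The MGF M(t) = \frac{1}{3125 \left(1 - \frac{4 e^{t}}{5}\right)^{5}} is the standard form for the NegativeBinomial distribution.
Comparing with the known MGF formula identifies: NegBin(r=5, p=1/5), X = failures before r-th success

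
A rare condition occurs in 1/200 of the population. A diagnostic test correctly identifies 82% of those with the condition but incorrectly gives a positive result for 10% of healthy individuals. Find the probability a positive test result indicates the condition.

Let D = the rare event, + = positive/flagged.
P(D) = 1/200
P(+|D) = 82/100 = 41/50
P(+|D') = 10/100 = 1/10
P(+) = P(+|D)P(D) + P(+|D')P(D')
     = \frac{41}{50} × \frac{1}{200} + \frac{1}{10} × \frac{199}{200}
     = \frac{259}{2500}
P(D|+) = P(+|D)P(D)/P(+) = \frac{41}{1036}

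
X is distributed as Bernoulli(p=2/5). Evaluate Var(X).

For X ~ Bernoulli(p=2/5):
Var(X) = \frac{6}{25}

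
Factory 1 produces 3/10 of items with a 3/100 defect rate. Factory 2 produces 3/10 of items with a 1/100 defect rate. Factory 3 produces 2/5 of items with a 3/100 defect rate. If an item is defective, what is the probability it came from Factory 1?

Using Bayes' theorem:
P(F1) = 3/10, P(D|F1) = 3/100
P(F2) = 3/10, P(D|F2) = 1/100
P(F3) = 2/5, P(D|F3) = 3/100
P(D) = P(D|F1)P(F1) + P(D|F2)P(F2) + P(D|F3)P(F3)
     = \frac{3}{125}
P(F1|D) = P(D|F1)P(F1) / P(D)
= \frac{3}{8}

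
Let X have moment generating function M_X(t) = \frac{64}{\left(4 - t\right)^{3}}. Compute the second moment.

To find E[X^2], compute M^(2)(0):
M^(1)(t) = \frac{192}{\left(4 - t\right)^{4}}
M^(2)(t) = \frac{768}{\left(4 - t\right)^{5}}
M^(2)(0) = \frac{3}{4}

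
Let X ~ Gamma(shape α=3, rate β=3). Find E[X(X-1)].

E[X(X-1)] = E[X² - X] = E[X²] - E[X]
E[X] = 1
E[X²] = Var(X) + (E[X])² = \frac{1}{3} + (1)² = \frac{4}{3}
E[X(X-1)] = \frac{4}{3} - 1 = \frac{1}{3}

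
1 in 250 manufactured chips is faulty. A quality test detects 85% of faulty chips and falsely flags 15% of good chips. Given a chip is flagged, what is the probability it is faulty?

Let D = the rare event, + = positive/flagged.
P(D) = 1/250
P(+|D) = 85/100 = 17/20
P(+|D') = 15/100 = 3/20
P(+) = P(+|D)P(D) + P(+|D')P(D')
     = \frac{17}{20} × \frac{1}{250} + \frac{3}{20} × \frac{249}{250}
     = \frac{191}{1250}
P(D|+) = P(+|D)P(D)/P(+) = \frac{17}{764}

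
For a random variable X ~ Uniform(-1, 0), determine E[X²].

Using the identity E[X²] = Var(X) + (E[X])²:
E[X] = - \frac{1}{2}
Var(X) = \frac{1}{12}
E[X²] = \frac{1}{12} + (- \frac{1}{2})²
= \frac{1}{3}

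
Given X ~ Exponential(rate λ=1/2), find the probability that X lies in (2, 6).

P(2 < X < 6) = ∫_{2}^{6} f(x) dx
where f(x) = \frac{e^{- \frac{x}{2}}}{2}
= - \frac{1 - e^{2}}{e^{3}}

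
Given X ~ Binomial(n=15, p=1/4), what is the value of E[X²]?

Using the identity E[X²] = Var(X) + (E[X])²:
E[X] = \frac{15}{4}
Var(X) = \frac{45}{16}
E[X²] = \frac{45}{16} + (\frac{15}{4})²
= \frac{135}{8}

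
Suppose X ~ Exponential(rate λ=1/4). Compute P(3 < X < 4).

P(3 < X < 4) = ∫_{3}^{4} f(x) dx
where f(x) = \frac{e^{- \frac{x}{4}}}{4}
= - \frac{1}{e} + e^{- \frac{3}{4}}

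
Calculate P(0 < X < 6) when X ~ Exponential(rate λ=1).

P(0 < X < 6) = ∫_{0}^{6} f(x) dx
where f(x) = e^{- x}
= 1 - e^{-6}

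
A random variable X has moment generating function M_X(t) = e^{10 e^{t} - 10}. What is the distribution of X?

The MGF M(t) = e^{10 e^{t} - 10} is the standard form for the Poisson distribution.
Comparing with the known MGF formula identifies: Poisson(λ=10)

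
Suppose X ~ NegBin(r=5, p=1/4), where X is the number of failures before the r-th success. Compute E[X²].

Using the identity E[X²] = Var(X) + (E[X])²:
E[X] = 15
Var(X) = 60
E[X²] = 60 + (15)²
= 285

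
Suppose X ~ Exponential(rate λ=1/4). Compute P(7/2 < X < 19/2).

P(7/2 < X < 19/2) = ∫_{7/2}^{19/2} f(x) dx
where f(x) = \frac{e^{- \frac{x}{4}}}{4}
= - \frac{1 - e^{\frac{3}{2}}}{e^{\frac{19}{8}}}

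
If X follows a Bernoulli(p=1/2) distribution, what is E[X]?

For X ~ Bernoulli(p=1/2), the expected value is:
E[X] = \frac{1}{2}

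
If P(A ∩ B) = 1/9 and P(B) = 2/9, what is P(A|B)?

P(A|B) = P(A ∩ B) / P(B)
= (1/9) / (2/9)
= 1/2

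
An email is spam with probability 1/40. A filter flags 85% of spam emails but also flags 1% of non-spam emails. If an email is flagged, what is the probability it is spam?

Let D = the rare event, + = positive/flagged.
P(D) = 1/40
P(+|D) = 85/100 = 17/20
P(+|D') = 1/100
P(+) = P(+|D)P(D) + P(+|D')P(D')
     = \frac{17}{20} × \frac{1}{40} + \frac{1}{100} × \frac{39}{40}
     = \frac{31}{1000}
P(D|+) = P(+|D)P(D)/P(+) = \frac{85}{124}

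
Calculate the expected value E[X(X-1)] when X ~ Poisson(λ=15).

E[X(X-1)] = E[X² - X] = E[X²] - E[X]
E[X] = 15
E[X²] = Var(X) + (E[X])² = 15 + (15)² = 240
E[X(X-1)] = 240 - 15 = 225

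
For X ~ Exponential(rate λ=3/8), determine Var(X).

For X ~ Exponential(rate λ=3/8):
Var(X) = \frac{64}{9}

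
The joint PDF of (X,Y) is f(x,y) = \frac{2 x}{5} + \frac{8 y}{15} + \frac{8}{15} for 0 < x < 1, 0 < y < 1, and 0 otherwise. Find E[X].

E[X] = ∫_0^1 ∫_0^1 x × f(x,y) dy dx
= ∫_0^1 ∫_0^1 x × (\frac{2 x}{5} + \frac{8 y}{15} + \frac{8}{15}) dy dx
= \frac{8}{15}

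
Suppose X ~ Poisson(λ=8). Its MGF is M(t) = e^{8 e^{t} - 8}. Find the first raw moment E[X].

To find E[X], compute M^(1)(0):
M^(1)(t) = 8 e^{t} e^{8 e^{t} - 8}
M^(1)(0) = 8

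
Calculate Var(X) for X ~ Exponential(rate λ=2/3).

For X ~ Exponential(rate λ=2/3):
Var(X) = \frac{9}{4}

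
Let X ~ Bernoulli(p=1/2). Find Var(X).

For X ~ Bernoulli(p=1/2):
Var(X) = \frac{1}{4}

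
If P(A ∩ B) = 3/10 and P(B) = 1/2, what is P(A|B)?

P(A|B) = P(A ∩ B) / P(B)
= (3/10) / (1/2)
= 3/5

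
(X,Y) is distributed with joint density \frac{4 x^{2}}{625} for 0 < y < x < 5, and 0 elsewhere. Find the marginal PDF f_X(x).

f_X(x) = ∫_0^x \frac{4 x^{2}}{625} dy = \frac{4 x^{3}}{625}
for 0 < x < 5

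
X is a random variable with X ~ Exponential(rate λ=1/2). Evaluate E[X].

For X ~ Exponential(rate λ=1/2), the expected value is:
E[X] = 2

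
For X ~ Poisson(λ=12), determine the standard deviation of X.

For X ~ Poisson(λ=12):
Var(X) = 12
SD(X) = √(Var(X)) = √(12) = 2 \sqrt{3}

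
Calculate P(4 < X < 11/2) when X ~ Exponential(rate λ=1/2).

P(4 < X < 11/2) = ∫_{4}^{11/2} f(x) dx
where f(x) = \frac{e^{- \frac{x}{2}}}{2}
= - \frac{1}{e^{\frac{11}{4}}} + e^{-2}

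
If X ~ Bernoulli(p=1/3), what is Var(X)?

For X ~ Bernoulli(p=1/3):
Var(X) = \frac{2}{9}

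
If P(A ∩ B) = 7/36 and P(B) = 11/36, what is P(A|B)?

P(A|B) = P(A ∩ B) / P(B)
= (7/36) / (11/36)
= 7/11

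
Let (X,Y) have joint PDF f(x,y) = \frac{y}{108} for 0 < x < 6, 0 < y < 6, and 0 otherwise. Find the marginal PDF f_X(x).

f_X(x) = ∫_0^6 f(x,y) dy
= ∫_0^6 \frac{y}{108} dy
= \frac{1}{6} for 0 < x < 6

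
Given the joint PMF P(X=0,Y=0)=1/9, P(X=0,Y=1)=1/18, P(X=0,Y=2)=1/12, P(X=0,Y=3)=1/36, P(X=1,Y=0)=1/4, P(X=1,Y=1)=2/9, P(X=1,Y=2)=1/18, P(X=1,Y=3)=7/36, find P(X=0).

P(X=0) = P(X=0,Y=0) + P(X=0,Y=1) + P(X=0,Y=2) + P(X=0,Y=3)
= 1/9 + 1/18 + 1/12 + 1/36
= 5/18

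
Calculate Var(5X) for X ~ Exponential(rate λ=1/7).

For X ~ Exponential(rate λ=1/7):
Var(X) = 49
Var(5X) = (5)² × Var(X) = 25 × 49 = 1225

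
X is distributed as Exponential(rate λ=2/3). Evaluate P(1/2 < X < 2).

P(1/2 < X < 2) = ∫_{1/2}^{2} f(x) dx
where f(x) = \frac{2 e^{- \frac{2 x}{3}}}{3}
= - \frac{1 - e}{e^{\frac{4}{3}}}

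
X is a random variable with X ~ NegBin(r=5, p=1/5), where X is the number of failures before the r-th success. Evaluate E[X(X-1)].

E[X(X-1)] = E[X² - X] = E[X²] - E[X]
E[X] = 20
E[X²] = Var(X) + (E[X])² = 100 + (20)² = 500
E[X(X-1)] = 500 - 20 = 480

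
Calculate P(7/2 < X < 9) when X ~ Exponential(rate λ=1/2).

P(7/2 < X < 9) = ∫_{7/2}^{9} f(x) dx
where f(x) = \frac{e^{- \frac{x}{2}}}{2}
= - \frac{1}{e^{\frac{9}{2}}} + e^{- \frac{7}{4}}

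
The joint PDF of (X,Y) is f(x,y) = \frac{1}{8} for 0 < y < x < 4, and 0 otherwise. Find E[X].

f_X(x) = ∫_0^x \frac{1}{8} dy = \frac{x}{8}
E[X] = ∫_0^4 x × (\frac{x}{8}) dx = \frac{8}{3}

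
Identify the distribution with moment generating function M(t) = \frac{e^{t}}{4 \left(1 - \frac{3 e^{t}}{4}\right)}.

The MGF M(t) = \frac{e^{t}}{4 \left(1 - \frac{3 e^{t}}{4}\right)} is the standard form for the Geometric distribution.
Comparing with the known MGF formula identifies: Geometric(p=1/4), X = trial number of first success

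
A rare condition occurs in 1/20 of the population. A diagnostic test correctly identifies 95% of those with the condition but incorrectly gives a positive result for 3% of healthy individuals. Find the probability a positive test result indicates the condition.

Let D = the rare event, + = positive/flagged.
P(D) = 1/20
P(+|D) = 95/100 = 19/20
P(+|D') = 3/100
P(+) = P(+|D)P(D) + P(+|D')P(D')
     = \frac{19}{20} × \frac{1}{20} + \frac{3}{100} × \frac{19}{20}
     = \frac{19}{250}
P(D|+) = P(+|D)P(D)/P(+) = \frac{5}{8}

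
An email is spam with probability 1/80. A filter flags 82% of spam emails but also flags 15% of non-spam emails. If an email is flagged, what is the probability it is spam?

Let D = the rare event, + = positive/flagged.
P(D) = 1/80
P(+|D) = 82/100 = 41/50
P(+|D') = 15/100 = 3/20
P(+) = P(+|D)P(D) + P(+|D')P(D')
     = \frac{41}{50} × \frac{1}{80} + \frac{3}{20} × \frac{79}{80}
     = \frac{1267}{8000}
P(D|+) = P(+|D)P(D)/P(+) = \frac{82}{1267}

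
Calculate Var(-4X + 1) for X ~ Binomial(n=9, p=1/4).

For X ~ Binomial(n=9, p=1/4):
Var(X) = \frac{27}{16}
Var(-4X + 1) = (-4)² × Var(X) = 16 × \frac{27}{16} = 27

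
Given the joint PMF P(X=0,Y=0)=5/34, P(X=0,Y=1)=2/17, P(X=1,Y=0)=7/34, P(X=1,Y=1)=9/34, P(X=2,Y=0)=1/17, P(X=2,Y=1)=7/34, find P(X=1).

P(X=1) = P(X=1,Y=0) + P(X=1,Y=1)
= 7/34 + 9/34
= 8/17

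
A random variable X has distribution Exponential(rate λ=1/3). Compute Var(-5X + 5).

For X ~ Exponential(rate λ=1/3):
Var(X) = 9
Var(-5X + 5) = (-5)² × Var(X) = 25 × 9 = 225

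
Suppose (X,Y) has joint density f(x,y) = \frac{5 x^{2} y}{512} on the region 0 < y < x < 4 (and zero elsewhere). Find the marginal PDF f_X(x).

f_X(x) = ∫_0^x \frac{5 x^{2} y}{512} dy = \frac{5 x^{4}}{1024}
for 0 < x < 4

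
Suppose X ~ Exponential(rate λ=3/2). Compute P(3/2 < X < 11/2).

P(3/2 < X < 11/2) = ∫_{3/2}^{11/2} f(x) dx
where f(x) = \frac{3 e^{- \frac{3 x}{2}}}{2}
= - \frac{1 - e^{6}}{e^{\frac{33}{4}}}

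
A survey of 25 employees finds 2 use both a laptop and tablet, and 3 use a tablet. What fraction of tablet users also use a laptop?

P(A ∩ B) = 2/25
P(B) = 3/25
P(A|B) = P(A ∩ B) / P(B) = (2/25) / (3/25) = 2/3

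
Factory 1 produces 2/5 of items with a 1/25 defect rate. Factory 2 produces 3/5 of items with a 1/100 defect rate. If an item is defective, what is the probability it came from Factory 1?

Using Bayes' theorem:
P(F1) = 2/5, P(D|F1) = 1/25
P(F2) = 3/5, P(D|F2) = 1/100
P(D) = P(D|F1)P(F1) + P(D|F2)P(F2)
     = \frac{11}{500}
P(F1|D) = P(D|F1)P(F1) / P(D)
= \frac{8}{11}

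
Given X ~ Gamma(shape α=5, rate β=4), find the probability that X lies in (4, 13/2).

P(4 < X < 13/2) = ∫_{4}^{13/2} f(x) dx
where f(x) = \frac{128 x^{4} e^{- 4 x}}{3}
= \frac{5 \left(-13401 + 2135 e^{10}\right)}{3 e^{26}}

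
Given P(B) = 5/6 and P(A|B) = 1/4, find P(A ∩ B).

By definition, P(A|B) = P(A ∩ B) / P(B)
So P(A ∩ B) = P(A|B) × P(B)
= 1/4 × 5/6
= 5/24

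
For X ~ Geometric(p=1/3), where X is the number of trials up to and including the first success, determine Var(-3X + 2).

For X ~ Geometric(p=1/3), where X is the number of trials up to and including the first success:
Var(X) = 6
Var(-3X + 2) = (-3)² × Var(X) = 9 × 6 = 54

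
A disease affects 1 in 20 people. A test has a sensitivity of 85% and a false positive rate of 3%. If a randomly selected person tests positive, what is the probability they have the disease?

Let D = the rare event, + = positive/flagged.
P(D) = 1/20
P(+|D) = 85/100 = 17/20
P(+|D') = 3/100
P(+) = P(+|D)P(D) + P(+|D')P(D')
     = \frac{17}{20} × \frac{1}{20} + \frac{3}{100} × \frac{19}{20}
     = \frac{71}{1000}
P(D|+) = P(+|D)P(D)/P(+) = \frac{85}{142}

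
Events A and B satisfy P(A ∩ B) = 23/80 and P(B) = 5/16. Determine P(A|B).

P(A|B) = P(A ∩ B) / P(B)
= (23/80) / (5/16)
= 23/25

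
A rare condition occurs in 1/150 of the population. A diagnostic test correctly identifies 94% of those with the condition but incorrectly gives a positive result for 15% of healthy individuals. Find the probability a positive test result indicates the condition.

Let D = the rare event, + = positive/flagged.
P(D) = 1/150
P(+|D) = 94/100 = 47/50
P(+|D') = 15/100 = 3/20
P(+) = P(+|D)P(D) + P(+|D')P(D')
     = \frac{47}{50} × \frac{1}{150} + \frac{3}{20} × \frac{149}{150}
     = \frac{2329}{15000}
P(D|+) = P(+|D)P(D)/P(+) = \frac{94}{2329}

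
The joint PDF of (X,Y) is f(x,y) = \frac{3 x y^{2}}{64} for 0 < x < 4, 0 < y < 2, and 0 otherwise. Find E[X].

f_X(x) = ∫_0^2 \frac{3 x y^{2}}{64} dy = \frac{x}{8}
E[X] = ∫_0^4 x × (\frac{x}{8}) dx = \frac{8}{3}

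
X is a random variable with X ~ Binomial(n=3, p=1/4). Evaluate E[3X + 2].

For X ~ Binomial(n=3, p=1/4):
E[X] = \frac{3}{4}
E[3X + 2] = 3 × E[X] + 2 = \frac{17}{4}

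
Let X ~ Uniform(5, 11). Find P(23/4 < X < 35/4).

P(23/4 < X < 35/4) = ∫_{23/4}^{35/4} f(x) dx
where f(x) = \frac{1}{6}
= \frac{1}{2}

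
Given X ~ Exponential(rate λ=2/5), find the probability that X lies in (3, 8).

P(3 < X < 8) = ∫_{3}^{8} f(x) dx
where f(x) = \frac{2 e^{- \frac{2 x}{5}}}{5}
= - \frac{1 - e^{2}}{e^{\frac{16}{5}}}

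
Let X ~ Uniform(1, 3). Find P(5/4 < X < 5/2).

P(5/4 < X < 5/2) = ∫_{5/4}^{5/2} f(x) dx
where f(x) = \frac{1}{2}
= \frac{5}{8}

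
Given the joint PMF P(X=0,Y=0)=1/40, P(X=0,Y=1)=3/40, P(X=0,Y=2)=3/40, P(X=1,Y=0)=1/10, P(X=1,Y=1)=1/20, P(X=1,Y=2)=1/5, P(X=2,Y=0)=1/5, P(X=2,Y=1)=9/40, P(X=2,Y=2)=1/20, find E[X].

First find marginal of X:
P(X=0) = 7/40
P(X=1) = 7/20
P(X=2) = 19/40
E[X] = 0 × 7/40 + 1 × 7/20 + 2 × 19/40 = 13/10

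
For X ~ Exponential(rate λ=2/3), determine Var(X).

For X ~ Exponential(rate λ=2/3):
Var(X) = \frac{9}{4}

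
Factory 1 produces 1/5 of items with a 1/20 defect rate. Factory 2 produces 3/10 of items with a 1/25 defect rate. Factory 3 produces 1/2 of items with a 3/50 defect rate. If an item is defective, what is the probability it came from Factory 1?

Using Bayes' theorem:
P(F1) = 1/5, P(D|F1) = 1/20
P(F2) = 3/10, P(D|F2) = 1/25
P(F3) = 1/2, P(D|F3) = 3/50
P(D) = P(D|F1)P(F1) + P(D|F2)P(F2) + P(D|F3)P(F3)
     = \frac{13}{250}
P(F1|D) = P(D|F1)P(F1) / P(D)
= \frac{5}{26}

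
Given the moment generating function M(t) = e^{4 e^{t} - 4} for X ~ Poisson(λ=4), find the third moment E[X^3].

To find E[X^3], compute M^(3)(0):
M^(1)(t) = 4 e^{t} e^{4 e^{t} - 4}
M^(2)(t) = 16 e^{2 t} e^{4 e^{t} - 4} + 4 e^{t} e^{4 e^{t} - 4}
M^(3)(t) = 64 e^{3 t} e^{4 e^{t} - 4} + 48 e^{2 t} e^{4 e^{t} - 4} + 4 e^{t} e^{4 e^{t} - 4}
M^(3)(0) = 116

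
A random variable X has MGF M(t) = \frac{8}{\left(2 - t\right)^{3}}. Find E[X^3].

To find E[X^3], compute M^(3)(0):
M^(1)(t) = \frac{24}{\left(2 - t\right)^{4}}
M^(2)(t) = \frac{96}{\left(2 - t\right)^{5}}
M^(3)(t) = \frac{480}{\left(2 - t\right)^{6}}
M^(3)(0) = \frac{15}{2}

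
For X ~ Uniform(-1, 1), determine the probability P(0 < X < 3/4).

P(0 < X < 3/4) = ∫_{0}^{3/4} f(x) dx
where f(x) = \frac{1}{2}
= \frac{3}{8}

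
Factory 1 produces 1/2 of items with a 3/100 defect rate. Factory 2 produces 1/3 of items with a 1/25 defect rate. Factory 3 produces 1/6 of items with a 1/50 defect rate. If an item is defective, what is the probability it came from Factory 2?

Using Bayes' theorem:
P(F1) = 1/2, P(D|F1) = 3/100
P(F2) = 1/3, P(D|F2) = 1/25
P(F3) = 1/6, P(D|F3) = 1/50
P(D) = P(D|F1)P(F1) + P(D|F2)P(F2) + P(D|F3)P(F3)
     = \frac{19}{600}
P(F2|D) = P(D|F2)P(F2) / P(D)
= \frac{8}{19}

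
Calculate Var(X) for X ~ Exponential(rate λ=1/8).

For X ~ Exponential(rate λ=1/8):
Var(X) = 64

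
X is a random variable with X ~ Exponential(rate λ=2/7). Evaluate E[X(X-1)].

E[X(X-1)] = E[X² - X] = E[X²] - E[X]
E[X] = \frac{7}{2}
E[X²] = Var(X) + (E[X])² = \frac{49}{4} + (\frac{7}{2})² = \frac{49}{2}
E[X(X-1)] = \frac{49}{2} - \frac{7}{2} = 21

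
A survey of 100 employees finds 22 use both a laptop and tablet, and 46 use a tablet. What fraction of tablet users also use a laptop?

P(A ∩ B) = 22/100 = 11/50
P(B) = 46/100 = 23/50
P(A|B) = P(A ∩ B) / P(B) = (11/50) / (23/50) = 11/23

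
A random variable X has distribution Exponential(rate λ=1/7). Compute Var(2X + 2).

For X ~ Exponential(rate λ=1/7):
Var(X) = 49
Var(2X + 2) = (2)² × Var(X) = 4 × 49 = 196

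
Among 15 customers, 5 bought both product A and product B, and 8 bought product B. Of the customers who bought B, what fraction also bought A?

P(A ∩ B) = 5/15 = 1/3
P(B) = 8/15
P(A|B) = P(A ∩ B) / P(B) = (1/3) / (8/15) = 5/8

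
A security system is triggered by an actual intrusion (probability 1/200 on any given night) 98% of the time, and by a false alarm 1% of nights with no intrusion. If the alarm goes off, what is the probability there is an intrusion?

Let D = the rare event, + = positive/flagged.
P(D) = 1/200
P(+|D) = 98/100 = 49/50
P(+|D') = 1/100
P(+) = P(+|D)P(D) + P(+|D')P(D')
     = \frac{49}{50} × \frac{1}{200} + \frac{1}{100} × \frac{199}{200}
     = \frac{297}{20000}
P(D|+) = P(+|D)P(D)/P(+) = \frac{98}{297}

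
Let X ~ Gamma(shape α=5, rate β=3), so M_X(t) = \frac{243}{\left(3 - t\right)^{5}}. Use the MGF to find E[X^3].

To find E[X^3], compute M^(3)(0):
M^(1)(t) = \frac{1215}{\left(3 - t\right)^{6}}
M^(2)(t) = \frac{7290}{\left(3 - t\right)^{7}}
M^(3)(t) = \frac{51030}{\left(3 - t\right)^{8}}
M^(3)(0) = \frac{70}{9}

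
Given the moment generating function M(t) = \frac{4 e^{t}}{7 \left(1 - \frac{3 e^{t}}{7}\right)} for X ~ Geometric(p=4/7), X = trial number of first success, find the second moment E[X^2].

To find E[X^2], compute M^(2)(0):
M^(1)(t) = \frac{4 e^{t}}{7 \left(1 - \frac{3 e^{t}}{7}\right)} + \frac{12 e^{2 t}}{49 \left(1 - \frac{3 e^{t}}{7}\right)^{2}}
M^(2)(t) = \frac{4 e^{t}}{7 \left(1 - \frac{3 e^{t}}{7}\right)} + \frac{36 e^{2 t}}{49 \left(1 - \frac{3 e^{t}}{7}\right)^{2}} + \frac{72 e^{3 t}}{343 \left(1 - \frac{3 e^{t}}{7}\right)^{3}}
M^(2)(0) = \frac{35}{8}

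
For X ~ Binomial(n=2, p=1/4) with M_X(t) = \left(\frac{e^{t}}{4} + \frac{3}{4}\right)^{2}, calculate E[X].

To find E[X], compute M^(1)(0):
M^(1)(t) = \frac{\left(\frac{e^{t}}{4} + \frac{3}{4}\right) e^{t}}{2}
M^(1)(0) = \frac{1}{2}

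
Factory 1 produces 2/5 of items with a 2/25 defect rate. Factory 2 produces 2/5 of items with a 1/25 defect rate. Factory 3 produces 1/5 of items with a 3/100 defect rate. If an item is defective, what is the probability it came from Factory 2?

Using Bayes' theorem:
P(F1) = 2/5, P(D|F1) = 2/25
P(F2) = 2/5, P(D|F2) = 1/25
P(F3) = 1/5, P(D|F3) = 3/100
P(D) = P(D|F1)P(F1) + P(D|F2)P(F2) + P(D|F3)P(F3)
     = \frac{27}{500}
P(F2|D) = P(D|F2)P(F2) / P(D)
= \frac{8}{27}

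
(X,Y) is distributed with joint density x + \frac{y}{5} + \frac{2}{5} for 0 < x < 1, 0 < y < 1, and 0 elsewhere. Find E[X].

E[X] = ∫_0^1 ∫_0^1 x × f(x,y) dy dx
= ∫_0^1 ∫_0^1 x × (x + \frac{y}{5} + \frac{2}{5}) dy dx
= \frac{7}{12}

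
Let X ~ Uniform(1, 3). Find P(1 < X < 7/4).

P(1 < X < 7/4) = ∫_{1}^{7/4} f(x) dx
where f(x) = \frac{1}{2}
= \frac{3}{8}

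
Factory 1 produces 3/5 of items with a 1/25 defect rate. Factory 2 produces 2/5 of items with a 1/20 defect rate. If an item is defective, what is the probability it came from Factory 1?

Using Bayes' theorem:
P(F1) = 3/5, P(D|F1) = 1/25
P(F2) = 2/5, P(D|F2) = 1/20
P(D) = P(D|F1)P(F1) + P(D|F2)P(F2)
     = \frac{11}{250}
P(F1|D) = P(D|F1)P(F1) / P(D)
= \frac{6}{11}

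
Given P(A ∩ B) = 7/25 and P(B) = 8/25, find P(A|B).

P(A|B) = P(A ∩ B) / P(B)
= (7/25) / (8/25)
= 7/8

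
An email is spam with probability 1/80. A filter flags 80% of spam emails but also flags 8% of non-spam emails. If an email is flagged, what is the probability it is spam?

Let D = the rare event, + = positive/flagged.
P(D) = 1/80
P(+|D) = 80/100 = 4/5
P(+|D') = 8/100 = 2/25
P(+) = P(+|D)P(D) + P(+|D')P(D')
     = \frac{4}{5} × \frac{1}{80} + \frac{2}{25} × \frac{79}{80}
     = \frac{89}{1000}
P(D|+) = P(+|D)P(D)/P(+) = \frac{10}{89}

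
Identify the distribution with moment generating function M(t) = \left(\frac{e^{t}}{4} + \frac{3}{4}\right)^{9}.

The MGF M(t) = \left(\frac{e^{t}}{4} + \frac{3}{4}\right)^{9} is the standard form for the Binomial distribution.
Comparing with the known MGF formula identifies: Binomial(n=9, p=1/4)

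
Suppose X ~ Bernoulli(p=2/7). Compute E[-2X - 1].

For X ~ Bernoulli(p=2/7):
E[X] = \frac{2}{7}
E[-2X - 1] = -2 × E[X] - 1 = - \frac{11}{7}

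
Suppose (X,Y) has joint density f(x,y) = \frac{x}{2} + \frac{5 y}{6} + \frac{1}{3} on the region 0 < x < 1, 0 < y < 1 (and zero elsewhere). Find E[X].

E[X] = ∫_0^1 ∫_0^1 x × f(x,y) dy dx
= ∫_0^1 ∫_0^1 x × (\frac{x}{2} + \frac{5 y}{6} + \frac{1}{3}) dy dx
= \frac{13}{24}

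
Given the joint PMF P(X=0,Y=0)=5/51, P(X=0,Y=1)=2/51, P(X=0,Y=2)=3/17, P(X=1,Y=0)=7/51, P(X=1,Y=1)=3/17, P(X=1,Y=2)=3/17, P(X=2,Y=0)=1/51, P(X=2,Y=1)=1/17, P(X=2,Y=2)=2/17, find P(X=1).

P(X=1) = P(X=1,Y=0) + P(X=1,Y=1) + P(X=1,Y=2)
= 7/51 + 3/17 + 3/17
= 25/51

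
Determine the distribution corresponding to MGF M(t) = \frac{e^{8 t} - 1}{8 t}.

The MGF M(t) = \frac{e^{8 t} - 1}{8 t} is the standard form for the Uniform distribution.
Comparing with the known MGF formula identifies: Uniform(0, 8)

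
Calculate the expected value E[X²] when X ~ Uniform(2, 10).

Using the identity E[X²] = Var(X) + (E[X])²:
E[X] = 6
Var(X) = \frac{16}{3}
E[X²] = \frac{16}{3} + (6)²
= \frac{124}{3}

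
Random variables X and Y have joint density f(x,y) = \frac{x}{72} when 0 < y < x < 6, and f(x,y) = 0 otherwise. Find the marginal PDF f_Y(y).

f_Y(y) = ∫_y^6 \frac{x}{72} dx = \frac{1}{4} - \frac{y^{2}}{144}
for 0 < y < 6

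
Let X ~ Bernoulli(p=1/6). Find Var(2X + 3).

For X ~ Bernoulli(p=1/6):
Var(X) = \frac{5}{36}
Var(2X + 3) = (2)² × Var(X) = 4 × \frac{5}{36} = \frac{5}{9}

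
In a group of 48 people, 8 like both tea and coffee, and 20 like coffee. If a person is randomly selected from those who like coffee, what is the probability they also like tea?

P(A ∩ B) = 8/48 = 1/6
P(B) = 20/48 = 5/12
P(A|B) = P(A ∩ B) / P(B) = (1/6) / (5/12) = 2/5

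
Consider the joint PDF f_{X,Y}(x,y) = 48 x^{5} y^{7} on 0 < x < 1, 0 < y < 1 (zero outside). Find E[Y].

E[Y] = ∫_0^1 ∫_0^1 y × f(x,y) dx dy
= \frac{8}{9}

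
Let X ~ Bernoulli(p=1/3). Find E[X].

For X ~ Bernoulli(p=1/3), the expected value is:
E[X] = \frac{1}{3}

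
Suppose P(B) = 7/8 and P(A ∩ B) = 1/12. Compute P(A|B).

P(A|B) = P(A ∩ B) / P(B)
= (1/12) / (7/8)
= 2/21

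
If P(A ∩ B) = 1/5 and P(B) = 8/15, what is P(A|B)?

P(A|B) = P(A ∩ B) / P(B)
= (1/5) / (8/15)
= 3/8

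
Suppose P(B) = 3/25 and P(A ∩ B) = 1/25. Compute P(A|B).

P(A|B) = P(A ∩ B) / P(B)
= (1/25) / (3/25)
= 1/3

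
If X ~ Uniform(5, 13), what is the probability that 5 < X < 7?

P(5 < X < 7) = ∫_{5}^{7} f(x) dx
where f(x) = \frac{1}{8}
= \frac{1}{4}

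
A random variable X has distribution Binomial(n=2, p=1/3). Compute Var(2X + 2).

For X ~ Binomial(n=2, p=1/3):
Var(X) = \frac{4}{9}
Var(2X + 2) = (2)² × Var(X) = 4 × \frac{4}{9} = \frac{16}{9}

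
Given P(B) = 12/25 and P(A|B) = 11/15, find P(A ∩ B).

By definition, P(A|B) = P(A ∩ B) / P(B)
So P(A ∩ B) = P(A|B) × P(B)
= 11/15 × 12/25
= 44/125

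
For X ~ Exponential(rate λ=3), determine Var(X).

For X ~ Exponential(rate λ=3):
Var(X) = \frac{1}{9}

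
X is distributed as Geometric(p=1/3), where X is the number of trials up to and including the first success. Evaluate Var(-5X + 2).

For X ~ Geometric(p=1/3), where X is the number of trials up to and including the first success:
Var(X) = 6
Var(-5X + 2) = (-5)² × Var(X) = 25 × 6 = 150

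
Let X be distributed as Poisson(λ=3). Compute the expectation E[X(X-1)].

E[X(X-1)] = E[X² - X] = E[X²] - E[X]
E[X] = 3
E[X²] = Var(X) + (E[X])² = 3 + (3)² = 12
E[X(X-1)] = 12 - 3 = 9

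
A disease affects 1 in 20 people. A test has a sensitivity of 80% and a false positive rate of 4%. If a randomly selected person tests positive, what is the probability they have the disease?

Let D = the rare event, + = positive/flagged.
P(D) = 1/20
P(+|D) = 80/100 = 4/5
P(+|D') = 4/100 = 1/25
P(+) = P(+|D)P(D) + P(+|D')P(D')
     = \frac{4}{5} × \frac{1}{20} + \frac{1}{25} × \frac{19}{20}
     = \frac{39}{500}
P(D|+) = P(+|D)P(D)/P(+) = \frac{20}{39}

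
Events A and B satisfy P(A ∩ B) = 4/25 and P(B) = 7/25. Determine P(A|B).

P(A|B) = P(A ∩ B) / P(B)
= (4/25) / (7/25)
= 4/7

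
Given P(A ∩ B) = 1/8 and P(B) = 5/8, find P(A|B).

P(A|B) = P(A ∩ B) / P(B)
= (1/8) / (5/8)
= 1/5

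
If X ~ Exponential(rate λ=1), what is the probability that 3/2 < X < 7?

P(3/2 < X < 7) = ∫_{3/2}^{7} f(x) dx
where f(x) = e^{- x}
= - \frac{1}{e^{7}} + e^{- \frac{3}{2}}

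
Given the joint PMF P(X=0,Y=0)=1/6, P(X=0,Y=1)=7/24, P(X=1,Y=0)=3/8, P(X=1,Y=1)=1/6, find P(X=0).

P(X=0) = P(X=0,Y=0) + P(X=0,Y=1)
= 1/6 + 7/24
= 11/24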